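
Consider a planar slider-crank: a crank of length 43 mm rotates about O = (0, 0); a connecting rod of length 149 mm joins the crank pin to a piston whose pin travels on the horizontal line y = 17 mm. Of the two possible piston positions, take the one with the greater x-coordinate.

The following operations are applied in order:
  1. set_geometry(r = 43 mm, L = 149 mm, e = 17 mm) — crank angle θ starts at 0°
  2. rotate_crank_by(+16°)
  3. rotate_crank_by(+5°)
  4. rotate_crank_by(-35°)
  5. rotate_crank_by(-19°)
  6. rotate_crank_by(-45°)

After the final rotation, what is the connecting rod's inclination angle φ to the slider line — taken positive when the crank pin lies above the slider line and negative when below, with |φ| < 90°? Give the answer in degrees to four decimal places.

-23.3520

set_geometry: r = 43 mm, L = 149 mm, e = 17 mm; θ ← 0°
rotate_crank_by(+16°): θ ← 0° +16° = 16°
rotate_crank_by(+5°): θ ← 16° +5° = 21°
rotate_crank_by(-35°): θ ← 21° -35° = -14°
rotate_crank_by(-19°): θ ← -14° -19° = -33°
rotate_crank_by(-45°): θ ← -33° -45° = -78°
crank pin P = (r cos θ, r sin θ) = (8.940203, -42.060347)
h = r sin θ − e = -42.060347 − 17 = -59.060347
sin φ = h / L = -59.060347 / 149 = -0.39637817
φ = arcsin(-0.39637817) = -23.351955°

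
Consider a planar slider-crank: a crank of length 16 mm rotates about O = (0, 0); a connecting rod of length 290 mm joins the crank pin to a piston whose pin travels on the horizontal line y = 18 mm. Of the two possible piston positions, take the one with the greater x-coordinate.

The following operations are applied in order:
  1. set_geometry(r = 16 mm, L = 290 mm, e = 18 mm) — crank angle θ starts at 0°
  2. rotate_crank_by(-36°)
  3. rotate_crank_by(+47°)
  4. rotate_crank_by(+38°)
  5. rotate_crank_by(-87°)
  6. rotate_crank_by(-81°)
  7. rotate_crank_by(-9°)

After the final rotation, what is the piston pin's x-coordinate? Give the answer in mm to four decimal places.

278.5296

set_geometry: r = 16 mm, L = 290 mm, e = 18 mm; θ ← 0°
rotate_crank_by(-36°): θ ← 0° -36° = -36°
rotate_crank_by(+47°): θ ← -36° +47° = 11°
rotate_crank_by(+38°): θ ← 11° +38° = 49°
rotate_crank_by(-87°): θ ← 49° -87° = -38°
rotate_crank_by(-81°): θ ← -38° -81° = -119°
rotate_crank_by(-9°): θ ← -119° -9° = -128°
crank pin P = (r cos θ, r sin θ) = (-9.850584, -12.608172)
h = r sin θ − e = -12.608172 − 18 = -30.608172
x = r cos θ + √(L² − h²) = -9.850584 + √(84100.0 − 936.8602) = -9.850584 + 288.380200 = 278.529616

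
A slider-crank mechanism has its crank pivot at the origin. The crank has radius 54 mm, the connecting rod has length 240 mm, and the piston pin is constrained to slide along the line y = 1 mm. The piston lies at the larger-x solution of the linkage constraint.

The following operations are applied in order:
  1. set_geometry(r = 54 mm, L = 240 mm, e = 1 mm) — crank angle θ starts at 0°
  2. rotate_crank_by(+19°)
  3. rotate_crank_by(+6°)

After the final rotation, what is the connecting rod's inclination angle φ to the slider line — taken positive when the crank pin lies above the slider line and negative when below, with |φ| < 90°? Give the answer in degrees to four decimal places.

5.2167

set_geometry: r = 54 mm, L = 240 mm, e = 1 mm; θ ← 0°
rotate_crank_by(+19°): θ ← 0° +19° = 19°
rotate_crank_by(+6°): θ ← 19° +6° = 25°
crank pin P = (r cos θ, r sin θ) = (48.940620, 22.821386)
h = r sin θ − e = 22.821386 − 1 = 21.821386
sin φ = h / L = 21.821386 / 240 = 0.09092244
φ = arcsin(0.09092244) = 5.216677°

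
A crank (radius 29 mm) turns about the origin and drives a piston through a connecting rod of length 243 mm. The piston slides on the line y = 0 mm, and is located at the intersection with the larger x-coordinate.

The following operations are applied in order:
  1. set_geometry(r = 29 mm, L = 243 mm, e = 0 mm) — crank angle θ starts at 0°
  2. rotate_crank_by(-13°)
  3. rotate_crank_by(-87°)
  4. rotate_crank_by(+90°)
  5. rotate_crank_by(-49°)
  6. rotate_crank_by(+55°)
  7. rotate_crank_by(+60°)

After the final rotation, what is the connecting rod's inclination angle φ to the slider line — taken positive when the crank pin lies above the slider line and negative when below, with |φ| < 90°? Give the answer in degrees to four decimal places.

set_geometry: r = 29 mm, L = 243 mm, e = 0 mm; θ ← 0°
rotate_crank_by(-13°): θ ← 0° -13° = -13°
rotate_crank_by(-87°): θ ← -13° -87° = -100°
rotate_crank_by(+90°): θ ← -100° +90° = -10°
rotate_crank_by(-49°): θ ← -10° -49° = -59°
rotate_crank_by(+55°): θ ← -59° +55° = -4°
rotate_crank_by(+60°): θ ← -4° +60° = 56°
crank pin P = (r cos θ, r sin θ) = (16.216594, 24.042090)
h = r sin θ − e = 24.042090 − 0 = 24.042090
sin φ = h / L = 24.042090 / 243 = 0.09893864
φ = arcsin(0.09893864) = 5.678056°

5.6781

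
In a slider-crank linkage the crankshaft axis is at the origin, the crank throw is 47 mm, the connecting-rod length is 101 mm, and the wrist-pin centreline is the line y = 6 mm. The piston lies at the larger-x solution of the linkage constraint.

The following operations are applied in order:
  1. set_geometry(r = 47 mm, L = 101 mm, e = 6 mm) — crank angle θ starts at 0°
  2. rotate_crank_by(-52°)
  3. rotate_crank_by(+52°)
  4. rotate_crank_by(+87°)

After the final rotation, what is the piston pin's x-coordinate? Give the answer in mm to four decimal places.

94.7922

set_geometry: r = 47 mm, L = 101 mm, e = 6 mm; θ ← 0°
rotate_crank_by(-52°): θ ← 0° -52° = -52°
rotate_crank_by(+52°): θ ← -52° +52° = 0°
rotate_crank_by(+87°): θ ← 0° +87° = 87°
crank pin P = (r cos θ, r sin θ) = (2.459790, 46.935588)
h = r sin θ − e = 46.935588 − 6 = 40.935588
x = r cos θ + √(L² − h²) = 2.459790 + √(10201.0 − 1675.7224) = 2.459790 + 92.332430 = 94.792220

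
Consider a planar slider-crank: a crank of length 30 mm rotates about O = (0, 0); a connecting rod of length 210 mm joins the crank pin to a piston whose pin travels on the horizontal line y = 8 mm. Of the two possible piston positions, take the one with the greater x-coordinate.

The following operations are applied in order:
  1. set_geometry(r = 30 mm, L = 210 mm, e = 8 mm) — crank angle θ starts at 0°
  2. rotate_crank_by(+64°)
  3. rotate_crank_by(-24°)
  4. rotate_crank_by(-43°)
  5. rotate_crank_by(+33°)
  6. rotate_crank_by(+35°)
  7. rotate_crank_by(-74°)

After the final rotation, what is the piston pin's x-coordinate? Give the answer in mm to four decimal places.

set_geometry: r = 30 mm, L = 210 mm, e = 8 mm; θ ← 0°
rotate_crank_by(+64°): θ ← 0° +64° = 64°
rotate_crank_by(-24°): θ ← 64° -24° = 40°
rotate_crank_by(-43°): θ ← 40° -43° = -3°
rotate_crank_by(+33°): θ ← -3° +33° = 30°
rotate_crank_by(+35°): θ ← 30° +35° = 65°
rotate_crank_by(-74°): θ ← 65° -74° = -9°
crank pin P = (r cos θ, r sin θ) = (29.630650, -4.693034)
h = r sin θ − e = -4.693034 − 8 = -12.693034
x = r cos θ + √(L² − h²) = 29.630650 + √(44100.0 − 161.1131) = 29.630650 + 209.616046 = 239.246697

239.2467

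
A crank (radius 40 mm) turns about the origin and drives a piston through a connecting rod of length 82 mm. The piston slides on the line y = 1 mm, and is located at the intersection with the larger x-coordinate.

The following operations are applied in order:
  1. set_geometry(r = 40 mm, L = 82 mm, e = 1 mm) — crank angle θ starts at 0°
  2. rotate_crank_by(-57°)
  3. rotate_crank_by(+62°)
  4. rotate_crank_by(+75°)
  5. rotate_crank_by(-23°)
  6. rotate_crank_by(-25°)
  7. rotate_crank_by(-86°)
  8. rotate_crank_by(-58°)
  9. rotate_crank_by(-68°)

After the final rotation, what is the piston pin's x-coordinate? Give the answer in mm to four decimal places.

41.9939

set_geometry: r = 40 mm, L = 82 mm, e = 1 mm; θ ← 0°
rotate_crank_by(-57°): θ ← 0° -57° = -57°
rotate_crank_by(+62°): θ ← -57° +62° = 5°
rotate_crank_by(+75°): θ ← 5° +75° = 80°
rotate_crank_by(-23°): θ ← 80° -23° = 57°
rotate_crank_by(-25°): θ ← 57° -25° = 32°
rotate_crank_by(-86°): θ ← 32° -86° = -54°
rotate_crank_by(-58°): θ ← -54° -58° = -112°
rotate_crank_by(-68°): θ ← -112° -68° = -180°
crank pin P = (r cos θ, r sin θ) = (-40.000000, -0.000000)
h = r sin θ − e = -0.000000 − 1 = -1.000000
x = r cos θ + √(L² − h²) = -40.000000 + √(6724.0 − 1.0000) = -40.000000 + 81.993902 = 41.993902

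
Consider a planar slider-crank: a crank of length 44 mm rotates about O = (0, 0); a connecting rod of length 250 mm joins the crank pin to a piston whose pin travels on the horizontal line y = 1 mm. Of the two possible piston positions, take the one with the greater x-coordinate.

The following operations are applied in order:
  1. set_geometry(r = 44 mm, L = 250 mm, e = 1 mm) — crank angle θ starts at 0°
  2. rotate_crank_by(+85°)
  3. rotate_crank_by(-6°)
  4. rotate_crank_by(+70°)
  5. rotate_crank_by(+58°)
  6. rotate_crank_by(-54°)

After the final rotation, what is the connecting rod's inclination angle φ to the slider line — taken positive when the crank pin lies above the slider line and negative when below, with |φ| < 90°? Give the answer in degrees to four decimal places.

set_geometry: r = 44 mm, L = 250 mm, e = 1 mm; θ ← 0°
rotate_crank_by(+85°): θ ← 0° +85° = 85°
rotate_crank_by(-6°): θ ← 85° -6° = 79°
rotate_crank_by(+70°): θ ← 79° +70° = 149°
rotate_crank_by(+58°): θ ← 149° +58° = 207°
rotate_crank_by(-54°): θ ← 207° -54° = 153°
crank pin P = (r cos θ, r sin θ) = (-39.204287, 19.975582)
h = r sin θ − e = 19.975582 − 1 = 18.975582
sin φ = h / L = 18.975582 / 250 = 0.07590233
φ = arcsin(0.07590233) = 4.353070°

4.3531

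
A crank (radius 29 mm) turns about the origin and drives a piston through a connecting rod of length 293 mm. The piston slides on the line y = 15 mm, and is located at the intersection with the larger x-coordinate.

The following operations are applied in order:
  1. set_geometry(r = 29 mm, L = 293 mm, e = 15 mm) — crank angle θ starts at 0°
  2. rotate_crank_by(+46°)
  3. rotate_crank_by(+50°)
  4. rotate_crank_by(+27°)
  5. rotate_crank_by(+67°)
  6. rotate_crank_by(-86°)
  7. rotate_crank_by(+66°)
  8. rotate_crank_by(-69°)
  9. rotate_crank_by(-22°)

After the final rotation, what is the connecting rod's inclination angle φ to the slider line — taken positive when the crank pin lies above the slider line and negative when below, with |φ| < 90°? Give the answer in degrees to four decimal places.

set_geometry: r = 29 mm, L = 293 mm, e = 15 mm; θ ← 0°
rotate_crank_by(+46°): θ ← 0° +46° = 46°
rotate_crank_by(+50°): θ ← 46° +50° = 96°
rotate_crank_by(+27°): θ ← 96° +27° = 123°
rotate_crank_by(+67°): θ ← 123° +67° = 190°
rotate_crank_by(-86°): θ ← 190° -86° = 104°
rotate_crank_by(+66°): θ ← 104° +66° = 170°
rotate_crank_by(-69°): θ ← 170° -69° = 101°
rotate_crank_by(-22°): θ ← 101° -22° = 79°
crank pin P = (r cos θ, r sin θ) = (5.533461, 28.467188)
h = r sin θ − e = 28.467188 − 15 = 13.467188
sin φ = h / L = 13.467188 / 293 = 0.04596310
φ = arcsin(0.04596310) = 2.634420°

2.6344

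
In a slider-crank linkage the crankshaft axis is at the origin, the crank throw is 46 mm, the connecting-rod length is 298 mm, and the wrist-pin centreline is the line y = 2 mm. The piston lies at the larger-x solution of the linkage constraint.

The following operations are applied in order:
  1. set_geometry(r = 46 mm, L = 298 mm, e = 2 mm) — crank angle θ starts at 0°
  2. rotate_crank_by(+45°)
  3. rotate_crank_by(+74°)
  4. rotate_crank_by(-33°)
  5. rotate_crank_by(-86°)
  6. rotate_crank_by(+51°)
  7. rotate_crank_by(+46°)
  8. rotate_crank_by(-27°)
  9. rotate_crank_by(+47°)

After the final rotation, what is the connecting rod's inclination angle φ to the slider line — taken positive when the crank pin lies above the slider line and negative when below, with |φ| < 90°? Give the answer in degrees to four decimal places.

7.5174

set_geometry: r = 46 mm, L = 298 mm, e = 2 mm; θ ← 0°
rotate_crank_by(+45°): θ ← 0° +45° = 45°
rotate_crank_by(+74°): θ ← 45° +74° = 119°
rotate_crank_by(-33°): θ ← 119° -33° = 86°
rotate_crank_by(-86°): θ ← 86° -86° = 0°
rotate_crank_by(+51°): θ ← 0° +51° = 51°
rotate_crank_by(+46°): θ ← 51° +46° = 97°
rotate_crank_by(-27°): θ ← 97° -27° = 70°
rotate_crank_by(+47°): θ ← 70° +47° = 117°
crank pin P = (r cos θ, r sin θ) = (-20.883563, 40.986300)
h = r sin θ − e = 40.986300 − 2 = 38.986300
sin φ = h / L = 38.986300 / 298 = 0.13082651
φ = arcsin(0.13082651) = 7.517356°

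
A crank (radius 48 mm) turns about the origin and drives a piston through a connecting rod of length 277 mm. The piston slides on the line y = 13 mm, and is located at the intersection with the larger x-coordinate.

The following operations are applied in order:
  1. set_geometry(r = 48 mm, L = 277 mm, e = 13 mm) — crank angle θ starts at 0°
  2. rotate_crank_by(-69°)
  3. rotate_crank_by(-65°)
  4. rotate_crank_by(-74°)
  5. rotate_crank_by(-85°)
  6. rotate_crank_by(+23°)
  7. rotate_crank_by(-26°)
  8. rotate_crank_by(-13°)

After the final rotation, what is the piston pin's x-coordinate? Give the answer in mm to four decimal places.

306.1392

set_geometry: r = 48 mm, L = 277 mm, e = 13 mm; θ ← 0°
rotate_crank_by(-69°): θ ← 0° -69° = -69°
rotate_crank_by(-65°): θ ← -69° -65° = -134°
rotate_crank_by(-74°): θ ← -134° -74° = -208°
rotate_crank_by(-85°): θ ← -208° -85° = -293°
rotate_crank_by(+23°): θ ← -293° +23° = -270°
rotate_crank_by(-26°): θ ← -270° -26° = -296°
rotate_crank_by(-13°): θ ← -296° -13° = -309°
crank pin P = (r cos θ, r sin θ) = (30.207379, 37.303006)
h = r sin θ − e = 37.303006 − 13 = 24.303006
x = r cos θ + √(L² − h²) = 30.207379 + √(76729.0 − 590.6361) = 30.207379 + 275.931810 = 306.139189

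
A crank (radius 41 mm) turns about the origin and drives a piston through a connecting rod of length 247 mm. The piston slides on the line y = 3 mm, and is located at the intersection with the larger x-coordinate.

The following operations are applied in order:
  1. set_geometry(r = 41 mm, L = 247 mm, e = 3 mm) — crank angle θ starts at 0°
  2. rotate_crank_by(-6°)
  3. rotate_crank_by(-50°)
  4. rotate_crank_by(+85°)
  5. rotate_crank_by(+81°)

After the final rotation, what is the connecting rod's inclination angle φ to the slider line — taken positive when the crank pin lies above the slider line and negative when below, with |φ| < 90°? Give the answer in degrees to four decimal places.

set_geometry: r = 41 mm, L = 247 mm, e = 3 mm; θ ← 0°
rotate_crank_by(-6°): θ ← 0° -6° = -6°
rotate_crank_by(-50°): θ ← -6° -50° = -56°
rotate_crank_by(+85°): θ ← -56° +85° = 29°
rotate_crank_by(+81°): θ ← 29° +81° = 110°
crank pin P = (r cos θ, r sin θ) = (-14.022826, 38.527397)
h = r sin θ − e = 38.527397 − 3 = 35.527397
sin φ = h / L = 35.527397 / 247 = 0.14383562
φ = arcsin(0.14383562) = 8.269858°

8.2699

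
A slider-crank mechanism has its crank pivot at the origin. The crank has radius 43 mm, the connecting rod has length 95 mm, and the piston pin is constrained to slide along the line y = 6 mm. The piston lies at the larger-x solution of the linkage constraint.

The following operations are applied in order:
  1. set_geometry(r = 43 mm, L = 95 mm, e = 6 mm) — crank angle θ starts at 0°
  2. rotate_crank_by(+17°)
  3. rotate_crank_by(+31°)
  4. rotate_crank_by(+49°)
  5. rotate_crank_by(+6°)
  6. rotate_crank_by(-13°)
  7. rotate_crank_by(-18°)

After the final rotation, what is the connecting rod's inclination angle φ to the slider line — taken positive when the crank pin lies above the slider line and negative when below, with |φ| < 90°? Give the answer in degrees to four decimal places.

set_geometry: r = 43 mm, L = 95 mm, e = 6 mm; θ ← 0°
rotate_crank_by(+17°): θ ← 0° +17° = 17°
rotate_crank_by(+31°): θ ← 17° +31° = 48°
rotate_crank_by(+49°): θ ← 48° +49° = 97°
rotate_crank_by(+6°): θ ← 97° +6° = 103°
rotate_crank_by(-13°): θ ← 103° -13° = 90°
rotate_crank_by(-18°): θ ← 90° -18° = 72°
crank pin P = (r cos θ, r sin θ) = (13.287731, 40.895430)
h = r sin θ − e = 40.895430 − 6 = 34.895430
sin φ = h / L = 34.895430 / 95 = 0.36732032
φ = arcsin(0.36732032) = 21.550449°

21.5504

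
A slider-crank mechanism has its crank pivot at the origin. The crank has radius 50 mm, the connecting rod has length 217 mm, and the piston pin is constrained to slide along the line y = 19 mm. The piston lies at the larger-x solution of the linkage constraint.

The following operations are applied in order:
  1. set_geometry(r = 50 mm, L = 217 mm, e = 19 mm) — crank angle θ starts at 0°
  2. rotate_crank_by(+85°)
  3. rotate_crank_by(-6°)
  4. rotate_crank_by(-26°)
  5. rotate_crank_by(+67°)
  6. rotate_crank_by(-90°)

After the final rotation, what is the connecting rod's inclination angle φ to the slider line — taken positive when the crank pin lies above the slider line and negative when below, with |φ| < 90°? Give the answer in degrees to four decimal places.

1.5844

set_geometry: r = 50 mm, L = 217 mm, e = 19 mm; θ ← 0°
rotate_crank_by(+85°): θ ← 0° +85° = 85°
rotate_crank_by(-6°): θ ← 85° -6° = 79°
rotate_crank_by(-26°): θ ← 79° -26° = 53°
rotate_crank_by(+67°): θ ← 53° +67° = 120°
rotate_crank_by(-90°): θ ← 120° -90° = 30°
crank pin P = (r cos θ, r sin θ) = (43.301270, 25.000000)
h = r sin θ − e = 25.000000 − 19 = 6.000000
sin φ = h / L = 6.000000 / 217 = 0.02764977
φ = arcsin(0.02764977) = 1.584417°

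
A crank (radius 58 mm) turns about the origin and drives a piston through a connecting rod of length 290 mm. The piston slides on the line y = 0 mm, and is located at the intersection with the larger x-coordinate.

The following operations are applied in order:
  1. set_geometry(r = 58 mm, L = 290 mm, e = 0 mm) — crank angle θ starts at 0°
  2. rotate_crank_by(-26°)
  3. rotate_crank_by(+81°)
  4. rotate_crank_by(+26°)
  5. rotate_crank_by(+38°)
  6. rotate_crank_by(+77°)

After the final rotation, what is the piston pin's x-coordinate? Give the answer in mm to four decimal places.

set_geometry: r = 58 mm, L = 290 mm, e = 0 mm; θ ← 0°
rotate_crank_by(-26°): θ ← 0° -26° = -26°
rotate_crank_by(+81°): θ ← -26° +81° = 55°
rotate_crank_by(+26°): θ ← 55° +26° = 81°
rotate_crank_by(+38°): θ ← 81° +38° = 119°
rotate_crank_by(+77°): θ ← 119° +77° = 196°
crank pin P = (r cos θ, r sin θ) = (-55.753178, -15.986967)
h = r sin θ − e = -15.986967 − 0 = -15.986967
x = r cos θ + √(L² − h²) = -55.753178 + √(84100.0 − 255.5831) = -55.753178 + 289.559004 = 233.805826

233.8058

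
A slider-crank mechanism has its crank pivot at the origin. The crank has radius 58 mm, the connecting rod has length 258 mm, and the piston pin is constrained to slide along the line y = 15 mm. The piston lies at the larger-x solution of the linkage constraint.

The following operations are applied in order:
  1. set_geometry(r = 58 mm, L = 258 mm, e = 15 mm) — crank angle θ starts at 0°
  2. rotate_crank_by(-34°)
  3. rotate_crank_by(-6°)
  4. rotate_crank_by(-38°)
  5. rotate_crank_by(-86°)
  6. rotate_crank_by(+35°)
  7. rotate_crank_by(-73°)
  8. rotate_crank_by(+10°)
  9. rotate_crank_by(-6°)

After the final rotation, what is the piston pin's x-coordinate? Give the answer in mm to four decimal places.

202.8222

set_geometry: r = 58 mm, L = 258 mm, e = 15 mm; θ ← 0°
rotate_crank_by(-34°): θ ← 0° -34° = -34°
rotate_crank_by(-6°): θ ← -34° -6° = -40°
rotate_crank_by(-38°): θ ← -40° -38° = -78°
rotate_crank_by(-86°): θ ← -78° -86° = -164°
rotate_crank_by(+35°): θ ← -164° +35° = -129°
rotate_crank_by(-73°): θ ← -129° -73° = -202°
rotate_crank_by(+10°): θ ← -202° +10° = -192°
rotate_crank_by(-6°): θ ← -192° -6° = -198°
crank pin P = (r cos θ, r sin θ) = (-55.161278, 17.922986)
h = r sin θ − e = 17.922986 − 15 = 2.922986
x = r cos θ + √(L² − h²) = -55.161278 + √(66564.0 − 8.5438) = -55.161278 + 257.983442 = 202.822164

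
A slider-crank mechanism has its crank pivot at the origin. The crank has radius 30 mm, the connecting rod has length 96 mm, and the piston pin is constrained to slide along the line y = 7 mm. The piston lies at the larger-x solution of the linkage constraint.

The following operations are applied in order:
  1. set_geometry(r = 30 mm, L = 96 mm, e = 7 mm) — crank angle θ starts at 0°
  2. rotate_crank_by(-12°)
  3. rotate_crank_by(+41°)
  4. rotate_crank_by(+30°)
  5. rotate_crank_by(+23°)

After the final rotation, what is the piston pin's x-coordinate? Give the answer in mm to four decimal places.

set_geometry: r = 30 mm, L = 96 mm, e = 7 mm; θ ← 0°
rotate_crank_by(-12°): θ ← 0° -12° = -12°
rotate_crank_by(+41°): θ ← -12° +41° = 29°
rotate_crank_by(+30°): θ ← 29° +30° = 59°
rotate_crank_by(+23°): θ ← 59° +23° = 82°
crank pin P = (r cos θ, r sin θ) = (4.175193, 29.708042)
h = r sin θ − e = 29.708042 − 7 = 22.708042
x = r cos θ + √(L² − h²) = 4.175193 + √(9216.0 − 515.6552) = 4.175193 + 93.275639 = 97.450832

97.4508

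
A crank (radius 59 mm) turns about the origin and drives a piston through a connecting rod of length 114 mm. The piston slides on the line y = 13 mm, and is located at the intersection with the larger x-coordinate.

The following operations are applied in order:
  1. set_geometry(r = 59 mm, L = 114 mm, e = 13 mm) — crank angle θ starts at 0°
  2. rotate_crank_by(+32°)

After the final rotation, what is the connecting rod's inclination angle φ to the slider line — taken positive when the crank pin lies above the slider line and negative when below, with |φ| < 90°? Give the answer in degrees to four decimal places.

set_geometry: r = 59 mm, L = 114 mm, e = 13 mm; θ ← 0°
rotate_crank_by(+32°): θ ← 0° +32° = 32°
crank pin P = (r cos θ, r sin θ) = (50.034838, 31.265237)
h = r sin θ − e = 31.265237 − 13 = 18.265237
sin φ = h / L = 18.265237 / 114 = 0.16022137
φ = arcsin(0.16022137) = 9.219746°

9.2197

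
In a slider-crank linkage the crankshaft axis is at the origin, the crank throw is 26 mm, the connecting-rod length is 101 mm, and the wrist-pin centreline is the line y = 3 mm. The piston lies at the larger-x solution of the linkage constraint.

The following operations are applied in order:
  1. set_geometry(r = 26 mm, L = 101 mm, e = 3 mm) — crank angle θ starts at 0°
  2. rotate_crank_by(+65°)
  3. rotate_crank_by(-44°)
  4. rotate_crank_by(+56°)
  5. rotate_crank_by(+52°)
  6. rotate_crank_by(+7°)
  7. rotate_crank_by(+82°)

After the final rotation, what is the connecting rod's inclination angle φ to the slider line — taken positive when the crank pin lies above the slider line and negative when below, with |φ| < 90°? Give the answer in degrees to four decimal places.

-10.8472

set_geometry: r = 26 mm, L = 101 mm, e = 3 mm; θ ← 0°
rotate_crank_by(+65°): θ ← 0° +65° = 65°
rotate_crank_by(-44°): θ ← 65° -44° = 21°
rotate_crank_by(+56°): θ ← 21° +56° = 77°
rotate_crank_by(+52°): θ ← 77° +52° = 129°
rotate_crank_by(+7°): θ ← 129° +7° = 136°
rotate_crank_by(+82°): θ ← 136° +82° = 218°
crank pin P = (r cos θ, r sin θ) = (-20.488280, -16.007198)
h = r sin θ − e = -16.007198 − 3 = -19.007198
sin φ = h / L = -19.007198 / 101 = -0.18819008
φ = arcsin(-0.18819008) = -10.847178°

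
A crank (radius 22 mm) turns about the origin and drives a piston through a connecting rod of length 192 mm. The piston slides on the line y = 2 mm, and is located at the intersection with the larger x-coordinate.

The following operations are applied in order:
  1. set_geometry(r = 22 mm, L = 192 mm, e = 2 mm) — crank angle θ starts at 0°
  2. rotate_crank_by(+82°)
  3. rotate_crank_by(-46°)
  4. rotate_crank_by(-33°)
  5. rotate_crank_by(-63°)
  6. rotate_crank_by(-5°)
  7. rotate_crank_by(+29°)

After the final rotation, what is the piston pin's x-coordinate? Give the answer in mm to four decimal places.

set_geometry: r = 22 mm, L = 192 mm, e = 2 mm; θ ← 0°
rotate_crank_by(+82°): θ ← 0° +82° = 82°
rotate_crank_by(-46°): θ ← 82° -46° = 36°
rotate_crank_by(-33°): θ ← 36° -33° = 3°
rotate_crank_by(-63°): θ ← 3° -63° = -60°
rotate_crank_by(-5°): θ ← -60° -5° = -65°
rotate_crank_by(+29°): θ ← -65° +29° = -36°
crank pin P = (r cos θ, r sin θ) = (17.798374, -12.931276)
h = r sin θ − e = -12.931276 − 2 = -14.931276
x = r cos θ + √(L² − h²) = 17.798374 + √(36864.0 − 222.9430) = 17.798374 + 191.418539 = 209.216913

209.2169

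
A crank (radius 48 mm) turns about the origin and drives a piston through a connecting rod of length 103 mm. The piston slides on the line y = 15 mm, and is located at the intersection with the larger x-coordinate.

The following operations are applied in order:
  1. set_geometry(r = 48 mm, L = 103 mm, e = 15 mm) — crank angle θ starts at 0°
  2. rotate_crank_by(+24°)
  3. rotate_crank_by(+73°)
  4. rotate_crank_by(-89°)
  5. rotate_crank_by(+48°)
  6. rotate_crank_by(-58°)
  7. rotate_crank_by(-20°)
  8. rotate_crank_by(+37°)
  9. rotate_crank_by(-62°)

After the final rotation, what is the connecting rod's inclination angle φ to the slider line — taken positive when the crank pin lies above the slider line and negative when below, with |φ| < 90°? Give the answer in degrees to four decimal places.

set_geometry: r = 48 mm, L = 103 mm, e = 15 mm; θ ← 0°
rotate_crank_by(+24°): θ ← 0° +24° = 24°
rotate_crank_by(+73°): θ ← 24° +73° = 97°
rotate_crank_by(-89°): θ ← 97° -89° = 8°
rotate_crank_by(+48°): θ ← 8° +48° = 56°
rotate_crank_by(-58°): θ ← 56° -58° = -2°
rotate_crank_by(-20°): θ ← -2° -20° = -22°
rotate_crank_by(+37°): θ ← -22° +37° = 15°
rotate_crank_by(-62°): θ ← 15° -62° = -47°
crank pin P = (r cos θ, r sin θ) = (32.735921, -35.104978)
h = r sin θ − e = -35.104978 − 15 = -50.104978
sin φ = h / L = -50.104978 / 103 = -0.48645609
φ = arcsin(-0.48645609) = -29.107916°

-29.1079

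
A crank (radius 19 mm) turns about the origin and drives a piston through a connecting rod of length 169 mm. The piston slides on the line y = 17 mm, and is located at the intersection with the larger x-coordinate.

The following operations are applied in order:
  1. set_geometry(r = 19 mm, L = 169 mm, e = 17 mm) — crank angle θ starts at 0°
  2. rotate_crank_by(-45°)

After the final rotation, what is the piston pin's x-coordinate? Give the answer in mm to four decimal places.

179.6719

set_geometry: r = 19 mm, L = 169 mm, e = 17 mm; θ ← 0°
rotate_crank_by(-45°): θ ← 0° -45° = -45°
crank pin P = (r cos θ, r sin θ) = (13.435029, -13.435029)
h = r sin θ − e = -13.435029 − 17 = -30.435029
x = r cos θ + √(L² − h²) = 13.435029 + √(28561.0 − 926.2910) = 13.435029 + 166.236906 = 179.671935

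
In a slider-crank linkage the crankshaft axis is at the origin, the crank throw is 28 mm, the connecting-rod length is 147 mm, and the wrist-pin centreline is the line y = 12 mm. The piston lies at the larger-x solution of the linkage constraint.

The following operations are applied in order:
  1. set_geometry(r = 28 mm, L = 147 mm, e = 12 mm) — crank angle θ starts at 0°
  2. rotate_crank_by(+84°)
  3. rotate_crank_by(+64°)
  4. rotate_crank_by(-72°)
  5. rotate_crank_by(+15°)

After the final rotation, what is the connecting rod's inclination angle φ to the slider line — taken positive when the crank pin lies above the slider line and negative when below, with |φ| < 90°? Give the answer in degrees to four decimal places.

set_geometry: r = 28 mm, L = 147 mm, e = 12 mm; θ ← 0°
rotate_crank_by(+84°): θ ← 0° +84° = 84°
rotate_crank_by(+64°): θ ← 84° +64° = 148°
rotate_crank_by(-72°): θ ← 148° -72° = 76°
rotate_crank_by(+15°): θ ← 76° +15° = 91°
crank pin P = (r cos θ, r sin θ) = (-0.488667, 27.995735)
h = r sin θ − e = 27.995735 − 12 = 15.995735
sin φ = h / L = 15.995735 / 147 = 0.10881453
φ = arcsin(0.10881453) = 6.246983°

6.2470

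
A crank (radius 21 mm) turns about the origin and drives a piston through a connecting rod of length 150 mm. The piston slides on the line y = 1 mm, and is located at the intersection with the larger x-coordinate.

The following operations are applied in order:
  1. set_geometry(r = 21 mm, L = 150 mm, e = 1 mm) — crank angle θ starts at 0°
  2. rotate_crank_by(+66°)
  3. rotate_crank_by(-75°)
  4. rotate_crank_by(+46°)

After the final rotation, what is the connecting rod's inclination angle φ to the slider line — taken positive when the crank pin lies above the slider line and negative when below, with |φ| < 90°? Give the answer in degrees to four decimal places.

set_geometry: r = 21 mm, L = 150 mm, e = 1 mm; θ ← 0°
rotate_crank_by(+66°): θ ← 0° +66° = 66°
rotate_crank_by(-75°): θ ← 66° -75° = -9°
rotate_crank_by(+46°): θ ← -9° +46° = 37°
crank pin P = (r cos θ, r sin θ) = (16.771346, 12.638115)
h = r sin θ − e = 12.638115 − 1 = 11.638115
sin φ = h / L = 11.638115 / 150 = 0.07758744
φ = arcsin(0.07758744) = 4.449905°

4.4499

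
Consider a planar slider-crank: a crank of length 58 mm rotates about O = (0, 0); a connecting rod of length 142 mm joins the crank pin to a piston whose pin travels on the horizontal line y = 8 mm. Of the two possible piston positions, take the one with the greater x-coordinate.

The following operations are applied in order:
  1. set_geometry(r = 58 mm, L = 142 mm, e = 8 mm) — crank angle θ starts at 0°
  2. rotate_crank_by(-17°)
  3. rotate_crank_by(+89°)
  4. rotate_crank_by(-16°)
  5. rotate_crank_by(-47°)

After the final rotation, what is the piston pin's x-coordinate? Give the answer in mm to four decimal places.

set_geometry: r = 58 mm, L = 142 mm, e = 8 mm; θ ← 0°
rotate_crank_by(-17°): θ ← 0° -17° = -17°
rotate_crank_by(+89°): θ ← -17° +89° = 72°
rotate_crank_by(-16°): θ ← 72° -16° = 56°
rotate_crank_by(-47°): θ ← 56° -47° = 9°
crank pin P = (r cos θ, r sin θ) = (57.285924, 9.073199)
h = r sin θ − e = 9.073199 − 8 = 1.073199
x = r cos θ + √(L² − h²) = 57.285924 + √(20164.0 − 1.1518) = 57.285924 + 141.995944 = 199.281868

199.2819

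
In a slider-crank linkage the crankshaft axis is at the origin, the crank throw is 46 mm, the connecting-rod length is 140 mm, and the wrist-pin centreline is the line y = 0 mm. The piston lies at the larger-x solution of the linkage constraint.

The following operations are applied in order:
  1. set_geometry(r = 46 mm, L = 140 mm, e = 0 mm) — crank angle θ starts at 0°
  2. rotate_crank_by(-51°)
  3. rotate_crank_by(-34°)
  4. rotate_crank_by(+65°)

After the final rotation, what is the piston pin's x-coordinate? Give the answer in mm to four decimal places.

set_geometry: r = 46 mm, L = 140 mm, e = 0 mm; θ ← 0°
rotate_crank_by(-51°): θ ← 0° -51° = -51°
rotate_crank_by(-34°): θ ← -51° -34° = -85°
rotate_crank_by(+65°): θ ← -85° +65° = -20°
crank pin P = (r cos θ, r sin θ) = (43.225861, -15.732927)
h = r sin θ − e = -15.732927 − 0 = -15.732927
x = r cos θ + √(L² − h²) = 43.225861 + √(19600.0 − 247.5250) = 43.225861 + 139.113173 = 182.339034

182.3390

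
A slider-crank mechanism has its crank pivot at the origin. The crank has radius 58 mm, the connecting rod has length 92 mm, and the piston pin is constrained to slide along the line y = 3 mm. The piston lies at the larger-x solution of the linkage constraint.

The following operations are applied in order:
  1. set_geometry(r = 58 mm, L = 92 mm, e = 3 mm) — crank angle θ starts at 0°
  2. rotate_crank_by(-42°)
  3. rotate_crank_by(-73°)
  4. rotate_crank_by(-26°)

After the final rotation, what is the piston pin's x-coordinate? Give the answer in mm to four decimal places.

38.0141

set_geometry: r = 58 mm, L = 92 mm, e = 3 mm; θ ← 0°
rotate_crank_by(-42°): θ ← 0° -42° = -42°
rotate_crank_by(-73°): θ ← -42° -73° = -115°
rotate_crank_by(-26°): θ ← -115° -26° = -141°
crank pin P = (r cos θ, r sin θ) = (-45.074466, -36.500583)
h = r sin θ − e = -36.500583 − 3 = -39.500583
x = r cos θ + √(L² − h²) = -45.074466 + √(8464.0 − 1560.2960) = -45.074466 + 83.088531 = 38.014065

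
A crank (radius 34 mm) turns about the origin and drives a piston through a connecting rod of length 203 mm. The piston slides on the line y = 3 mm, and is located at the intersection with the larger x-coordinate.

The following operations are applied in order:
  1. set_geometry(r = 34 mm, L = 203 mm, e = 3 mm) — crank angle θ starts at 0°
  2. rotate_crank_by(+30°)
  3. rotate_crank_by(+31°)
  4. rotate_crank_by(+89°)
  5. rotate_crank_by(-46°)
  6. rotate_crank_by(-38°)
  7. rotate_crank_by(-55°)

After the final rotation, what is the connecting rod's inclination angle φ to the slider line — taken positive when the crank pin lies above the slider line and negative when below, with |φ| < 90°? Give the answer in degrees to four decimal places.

0.9844

set_geometry: r = 34 mm, L = 203 mm, e = 3 mm; θ ← 0°
rotate_crank_by(+30°): θ ← 0° +30° = 30°
rotate_crank_by(+31°): θ ← 30° +31° = 61°
rotate_crank_by(+89°): θ ← 61° +89° = 150°
rotate_crank_by(-46°): θ ← 150° -46° = 104°
rotate_crank_by(-38°): θ ← 104° -38° = 66°
rotate_crank_by(-55°): θ ← 66° -55° = 11°
crank pin P = (r cos θ, r sin θ) = (33.375324, 6.487506)
h = r sin θ − e = 6.487506 − 3 = 3.487506
sin φ = h / L = 3.487506 / 203 = 0.01717983
φ = arcsin(0.01717983) = 0.984380°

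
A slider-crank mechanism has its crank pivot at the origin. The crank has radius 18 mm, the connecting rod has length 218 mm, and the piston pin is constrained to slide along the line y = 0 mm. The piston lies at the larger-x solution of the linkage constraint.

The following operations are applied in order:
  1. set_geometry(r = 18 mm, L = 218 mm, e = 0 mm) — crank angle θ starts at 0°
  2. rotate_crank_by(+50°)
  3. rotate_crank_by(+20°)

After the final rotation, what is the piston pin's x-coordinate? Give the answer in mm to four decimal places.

223.4992

set_geometry: r = 18 mm, L = 218 mm, e = 0 mm; θ ← 0°
rotate_crank_by(+50°): θ ← 0° +50° = 50°
rotate_crank_by(+20°): θ ← 50° +20° = 70°
crank pin P = (r cos θ, r sin θ) = (6.156363, 16.914467)
h = r sin θ − e = 16.914467 − 0 = 16.914467
x = r cos θ + √(L² − h²) = 6.156363 + √(47524.0 − 286.0992) = 6.156363 + 217.342819 = 223.499181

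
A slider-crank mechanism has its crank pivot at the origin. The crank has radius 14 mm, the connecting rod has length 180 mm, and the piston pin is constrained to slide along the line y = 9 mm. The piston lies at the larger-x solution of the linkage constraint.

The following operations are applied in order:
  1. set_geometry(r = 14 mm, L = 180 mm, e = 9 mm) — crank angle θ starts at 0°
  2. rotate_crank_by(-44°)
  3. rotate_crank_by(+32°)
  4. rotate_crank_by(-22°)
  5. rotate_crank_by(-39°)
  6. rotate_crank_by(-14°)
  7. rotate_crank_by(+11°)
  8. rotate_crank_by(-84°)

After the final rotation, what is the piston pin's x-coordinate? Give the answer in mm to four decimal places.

166.3154

set_geometry: r = 14 mm, L = 180 mm, e = 9 mm; θ ← 0°
rotate_crank_by(-44°): θ ← 0° -44° = -44°
rotate_crank_by(+32°): θ ← -44° +32° = -12°
rotate_crank_by(-22°): θ ← -12° -22° = -34°
rotate_crank_by(-39°): θ ← -34° -39° = -73°
rotate_crank_by(-14°): θ ← -73° -14° = -87°
rotate_crank_by(+11°): θ ← -87° +11° = -76°
rotate_crank_by(-84°): θ ← -76° -84° = -160°
crank pin P = (r cos θ, r sin θ) = (-13.155697, -4.788282)
h = r sin θ − e = -4.788282 − 9 = -13.788282
x = r cos θ + √(L² − h²) = -13.155697 + √(32400.0 − 190.1167) = -13.155697 + 179.471121 = 166.315424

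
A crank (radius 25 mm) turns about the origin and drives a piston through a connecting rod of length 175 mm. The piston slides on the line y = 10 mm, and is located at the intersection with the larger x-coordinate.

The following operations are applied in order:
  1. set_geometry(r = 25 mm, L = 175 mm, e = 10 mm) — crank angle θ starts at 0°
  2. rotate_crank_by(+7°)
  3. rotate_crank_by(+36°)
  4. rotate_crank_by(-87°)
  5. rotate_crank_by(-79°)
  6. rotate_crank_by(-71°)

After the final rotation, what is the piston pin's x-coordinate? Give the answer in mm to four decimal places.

150.6980

set_geometry: r = 25 mm, L = 175 mm, e = 10 mm; θ ← 0°
rotate_crank_by(+7°): θ ← 0° +7° = 7°
rotate_crank_by(+36°): θ ← 7° +36° = 43°
rotate_crank_by(-87°): θ ← 43° -87° = -44°
rotate_crank_by(-79°): θ ← -44° -79° = -123°
rotate_crank_by(-71°): θ ← -123° -71° = -194°
crank pin P = (r cos θ, r sin θ) = (-24.257393, 6.048047)
h = r sin θ − e = 6.048047 − 10 = -3.951953
x = r cos θ + √(L² − h²) = -24.257393 + √(30625.0 − 15.6179) = -24.257393 + 174.955372 = 150.697978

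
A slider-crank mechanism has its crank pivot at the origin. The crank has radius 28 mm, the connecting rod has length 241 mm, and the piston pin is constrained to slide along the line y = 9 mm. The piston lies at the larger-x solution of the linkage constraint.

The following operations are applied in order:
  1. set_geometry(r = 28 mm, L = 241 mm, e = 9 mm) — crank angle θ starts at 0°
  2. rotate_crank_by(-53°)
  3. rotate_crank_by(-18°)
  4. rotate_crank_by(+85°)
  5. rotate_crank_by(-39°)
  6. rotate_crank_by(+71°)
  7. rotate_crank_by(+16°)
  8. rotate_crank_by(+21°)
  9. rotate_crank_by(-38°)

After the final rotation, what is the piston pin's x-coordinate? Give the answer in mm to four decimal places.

260.5569

set_geometry: r = 28 mm, L = 241 mm, e = 9 mm; θ ← 0°
rotate_crank_by(-53°): θ ← 0° -53° = -53°
rotate_crank_by(-18°): θ ← -53° -18° = -71°
rotate_crank_by(+85°): θ ← -71° +85° = 14°
rotate_crank_by(-39°): θ ← 14° -39° = -25°
rotate_crank_by(+71°): θ ← -25° +71° = 46°
rotate_crank_by(+16°): θ ← 46° +16° = 62°
rotate_crank_by(+21°): θ ← 62° +21° = 83°
rotate_crank_by(-38°): θ ← 83° -38° = 45°
crank pin P = (r cos θ, r sin θ) = (19.798990, 19.798990)
h = r sin θ − e = 19.798990 − 9 = 10.798990
x = r cos θ + √(L² − h²) = 19.798990 + √(58081.0 − 116.6182) = 19.798990 + 240.757932 = 260.556922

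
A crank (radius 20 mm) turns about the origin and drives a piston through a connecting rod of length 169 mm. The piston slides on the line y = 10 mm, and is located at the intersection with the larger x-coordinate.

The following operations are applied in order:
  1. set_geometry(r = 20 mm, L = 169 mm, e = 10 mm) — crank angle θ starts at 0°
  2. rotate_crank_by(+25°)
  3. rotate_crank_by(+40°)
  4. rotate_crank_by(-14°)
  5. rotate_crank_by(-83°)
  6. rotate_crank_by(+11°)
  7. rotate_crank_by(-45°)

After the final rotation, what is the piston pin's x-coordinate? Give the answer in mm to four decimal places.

set_geometry: r = 20 mm, L = 169 mm, e = 10 mm; θ ← 0°
rotate_crank_by(+25°): θ ← 0° +25° = 25°
rotate_crank_by(+40°): θ ← 25° +40° = 65°
rotate_crank_by(-14°): θ ← 65° -14° = 51°
rotate_crank_by(-83°): θ ← 51° -83° = -32°
rotate_crank_by(+11°): θ ← -32° +11° = -21°
rotate_crank_by(-45°): θ ← -21° -45° = -66°
crank pin P = (r cos θ, r sin θ) = (8.134733, -18.270909)
h = r sin θ − e = -18.270909 − 10 = -28.270909
x = r cos θ + √(L² − h²) = 8.134733 + √(28561.0 − 799.2443) = 8.134733 + 166.618593 = 174.753326

174.7533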